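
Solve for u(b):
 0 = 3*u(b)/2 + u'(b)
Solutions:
 u(b) = C1*exp(-3*b/2)


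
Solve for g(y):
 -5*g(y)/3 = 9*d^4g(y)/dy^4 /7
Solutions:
 g(y) = (C1*sin(105^(1/4)*sqrt(2)*y/6) + C2*cos(105^(1/4)*sqrt(2)*y/6))*exp(-105^(1/4)*sqrt(2)*y/6) + (C3*sin(105^(1/4)*sqrt(2)*y/6) + C4*cos(105^(1/4)*sqrt(2)*y/6))*exp(105^(1/4)*sqrt(2)*y/6)


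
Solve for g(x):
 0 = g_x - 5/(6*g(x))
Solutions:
 g(x) = -sqrt(C1 + 15*x)/3
 g(x) = sqrt(C1 + 15*x)/3


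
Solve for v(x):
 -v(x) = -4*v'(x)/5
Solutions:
 v(x) = C1*exp(5*x/4)


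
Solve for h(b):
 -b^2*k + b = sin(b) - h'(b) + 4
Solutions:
 h(b) = C1 + b^3*k/3 - b^2/2 + 4*b - cos(b)


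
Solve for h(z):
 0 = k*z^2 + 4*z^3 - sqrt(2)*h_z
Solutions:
 h(z) = C1 + sqrt(2)*k*z^3/6 + sqrt(2)*z^4/2


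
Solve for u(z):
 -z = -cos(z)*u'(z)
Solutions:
 u(z) = C1 + Integral(z/cos(z), z)


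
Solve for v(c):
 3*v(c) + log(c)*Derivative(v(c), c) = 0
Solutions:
 v(c) = C1*exp(-3*li(c))


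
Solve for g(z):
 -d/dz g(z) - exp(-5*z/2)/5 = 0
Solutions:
 g(z) = C1 + 2*exp(-5*z/2)/25


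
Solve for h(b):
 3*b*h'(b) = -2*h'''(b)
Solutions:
 h(b) = C1 + Integral(C2*airyai(-2^(2/3)*3^(1/3)*b/2) + C3*airybi(-2^(2/3)*3^(1/3)*b/2), b)


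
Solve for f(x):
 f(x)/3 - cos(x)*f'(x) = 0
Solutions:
 f(x) = C1*(sin(x) + 1)^(1/6)/(sin(x) - 1)^(1/6)


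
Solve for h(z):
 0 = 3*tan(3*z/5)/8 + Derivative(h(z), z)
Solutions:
 h(z) = C1 + 5*log(cos(3*z/5))/8


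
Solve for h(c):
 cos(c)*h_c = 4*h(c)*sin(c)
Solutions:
 h(c) = C1/cos(c)^4


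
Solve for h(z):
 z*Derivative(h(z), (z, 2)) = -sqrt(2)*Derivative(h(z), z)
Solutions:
 h(z) = C1 + C2*z^(1 - sqrt(2))


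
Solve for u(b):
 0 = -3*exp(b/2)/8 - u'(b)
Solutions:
 u(b) = C1 - 3*exp(b/2)/4


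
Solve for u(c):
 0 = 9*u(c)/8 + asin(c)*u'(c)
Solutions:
 u(c) = C1*exp(-9*Integral(1/asin(c), c)/8)


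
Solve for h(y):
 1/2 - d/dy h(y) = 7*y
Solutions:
 h(y) = C1 - 7*y^2/2 + y/2


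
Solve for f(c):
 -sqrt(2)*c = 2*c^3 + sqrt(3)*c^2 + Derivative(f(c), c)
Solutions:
 f(c) = C1 - c^4/2 - sqrt(3)*c^3/3 - sqrt(2)*c^2/2


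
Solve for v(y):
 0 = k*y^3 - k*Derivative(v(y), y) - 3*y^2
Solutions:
 v(y) = C1 + y^4/4 - y^3/k


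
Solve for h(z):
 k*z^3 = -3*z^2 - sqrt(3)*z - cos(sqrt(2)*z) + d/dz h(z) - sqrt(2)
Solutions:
 h(z) = C1 + k*z^4/4 + z^3 + sqrt(3)*z^2/2 + sqrt(2)*z + sqrt(2)*sin(sqrt(2)*z)/2


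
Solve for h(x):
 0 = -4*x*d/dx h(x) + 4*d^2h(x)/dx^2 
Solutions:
 h(x) = C1 + C2*erfi(sqrt(2)*x/2)


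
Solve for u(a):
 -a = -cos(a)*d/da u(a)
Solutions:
 u(a) = C1 + Integral(a/cos(a), a)


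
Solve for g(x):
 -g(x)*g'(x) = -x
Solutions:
 g(x) = -sqrt(C1 + x^2)
 g(x) = sqrt(C1 + x^2)


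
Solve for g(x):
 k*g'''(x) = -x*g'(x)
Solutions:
 g(x) = C1 + Integral(C2*airyai(x*(-1/k)^(1/3)) + C3*airybi(x*(-1/k)^(1/3)), x)


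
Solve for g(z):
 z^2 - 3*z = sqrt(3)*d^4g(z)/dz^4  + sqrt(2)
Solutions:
 g(z) = C1 + C2*z + C3*z^2 + C4*z^3 + sqrt(3)*z^6/1080 - sqrt(3)*z^5/120 - sqrt(6)*z^4/72


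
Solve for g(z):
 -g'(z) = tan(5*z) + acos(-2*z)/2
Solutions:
 g(z) = C1 - z*acos(-2*z)/2 - sqrt(1 - 4*z^2)/4 + log(cos(5*z))/5


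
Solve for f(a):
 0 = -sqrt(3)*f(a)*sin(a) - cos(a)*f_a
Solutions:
 f(a) = C1*cos(a)^(sqrt(3))


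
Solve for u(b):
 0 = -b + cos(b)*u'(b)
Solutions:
 u(b) = C1 + Integral(b/cos(b), b)


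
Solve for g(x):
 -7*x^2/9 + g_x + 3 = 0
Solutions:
 g(x) = C1 + 7*x^3/27 - 3*x


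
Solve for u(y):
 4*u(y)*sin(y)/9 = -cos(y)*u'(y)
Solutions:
 u(y) = C1*cos(y)^(4/9)


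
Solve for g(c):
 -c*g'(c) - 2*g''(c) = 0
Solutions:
 g(c) = C1 + C2*erf(c/2)


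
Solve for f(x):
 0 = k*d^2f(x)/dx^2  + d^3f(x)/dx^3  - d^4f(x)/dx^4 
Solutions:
 f(x) = C1 + C2*x + C3*exp(x*(1 - sqrt(4*k + 1))/2) + C4*exp(x*(sqrt(4*k + 1) + 1)/2)


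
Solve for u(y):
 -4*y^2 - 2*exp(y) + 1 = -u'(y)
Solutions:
 u(y) = C1 + 4*y^3/3 - y + 2*exp(y)


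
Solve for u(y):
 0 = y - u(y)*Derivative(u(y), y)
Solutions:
 u(y) = -sqrt(C1 + y^2)
 u(y) = sqrt(C1 + y^2)


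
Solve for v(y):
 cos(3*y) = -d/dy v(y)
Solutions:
 v(y) = C1 - sin(3*y)/3


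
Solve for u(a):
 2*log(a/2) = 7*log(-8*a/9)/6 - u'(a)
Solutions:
 u(a) = C1 - 5*a*log(a)/6 + a*(-14*log(3) + 5 + 33*log(2) + 7*I*pi)/6


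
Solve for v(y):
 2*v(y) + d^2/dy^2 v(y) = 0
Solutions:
 v(y) = C1*sin(sqrt(2)*y) + C2*cos(sqrt(2)*y)


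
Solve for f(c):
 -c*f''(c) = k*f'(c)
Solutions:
 f(c) = C1 + c^(1 - re(k))*(C2*sin(log(c)*Abs(im(k))) + C3*cos(log(c)*im(k)))


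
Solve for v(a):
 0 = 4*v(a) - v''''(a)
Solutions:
 v(a) = C1*exp(-sqrt(2)*a) + C2*exp(sqrt(2)*a) + C3*sin(sqrt(2)*a) + C4*cos(sqrt(2)*a)


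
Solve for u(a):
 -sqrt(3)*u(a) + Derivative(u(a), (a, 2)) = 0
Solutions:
 u(a) = C1*exp(-3^(1/4)*a) + C2*exp(3^(1/4)*a)


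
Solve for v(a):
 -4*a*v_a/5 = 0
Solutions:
 v(a) = C1


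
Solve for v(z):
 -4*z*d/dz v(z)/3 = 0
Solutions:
 v(z) = C1


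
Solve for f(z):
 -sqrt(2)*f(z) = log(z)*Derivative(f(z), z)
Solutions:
 f(z) = C1*exp(-sqrt(2)*li(z))


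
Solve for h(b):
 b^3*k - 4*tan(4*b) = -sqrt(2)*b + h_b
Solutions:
 h(b) = C1 + b^4*k/4 + sqrt(2)*b^2/2 + log(cos(4*b))


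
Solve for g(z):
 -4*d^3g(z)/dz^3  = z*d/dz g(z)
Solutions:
 g(z) = C1 + Integral(C2*airyai(-2^(1/3)*z/2) + C3*airybi(-2^(1/3)*z/2), z)


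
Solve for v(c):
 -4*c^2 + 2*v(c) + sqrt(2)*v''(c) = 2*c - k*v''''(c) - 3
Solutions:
 v(c) = C1*exp(-2^(3/4)*c*sqrt((-sqrt(1 - 4*k) - 1)/k)/2) + C2*exp(2^(3/4)*c*sqrt((-sqrt(1 - 4*k) - 1)/k)/2) + C3*exp(-2^(3/4)*c*sqrt((sqrt(1 - 4*k) - 1)/k)/2) + C4*exp(2^(3/4)*c*sqrt((sqrt(1 - 4*k) - 1)/k)/2) + 2*c^2 + c - 2*sqrt(2) - 3/2


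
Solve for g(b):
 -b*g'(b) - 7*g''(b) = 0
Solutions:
 g(b) = C1 + C2*erf(sqrt(14)*b/14)


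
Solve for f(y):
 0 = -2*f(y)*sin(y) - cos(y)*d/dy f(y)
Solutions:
 f(y) = C1*cos(y)^2


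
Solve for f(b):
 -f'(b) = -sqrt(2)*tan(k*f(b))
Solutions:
 f(b) = Piecewise((-asin(exp(C1*k + sqrt(2)*b*k))/k + pi/k, Ne(k, 0)), (nan, True))
 f(b) = Piecewise((asin(exp(C1*k + sqrt(2)*b*k))/k, Ne(k, 0)), (nan, True))


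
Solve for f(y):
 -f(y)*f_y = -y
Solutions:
 f(y) = -sqrt(C1 + y^2)
 f(y) = sqrt(C1 + y^2)


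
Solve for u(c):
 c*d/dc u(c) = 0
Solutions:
 u(c) = C1


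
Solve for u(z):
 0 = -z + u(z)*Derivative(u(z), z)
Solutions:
 u(z) = -sqrt(C1 + z^2)
 u(z) = sqrt(C1 + z^2)


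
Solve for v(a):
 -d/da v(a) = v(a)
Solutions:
 v(a) = C1*exp(-a)


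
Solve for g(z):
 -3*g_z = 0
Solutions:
 g(z) = C1


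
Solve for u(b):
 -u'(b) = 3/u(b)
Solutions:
 u(b) = -sqrt(C1 - 6*b)
 u(b) = sqrt(C1 - 6*b)


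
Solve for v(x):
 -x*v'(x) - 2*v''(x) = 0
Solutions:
 v(x) = C1 + C2*erf(x/2)


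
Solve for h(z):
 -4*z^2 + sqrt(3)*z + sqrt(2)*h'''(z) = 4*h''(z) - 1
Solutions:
 h(z) = C1 + C2*z + C3*exp(2*sqrt(2)*z) - z^4/12 + z^3*(-2*sqrt(2) + sqrt(3))/24 + sqrt(6)*z^2/32


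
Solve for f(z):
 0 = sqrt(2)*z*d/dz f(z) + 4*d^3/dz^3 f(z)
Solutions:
 f(z) = C1 + Integral(C2*airyai(-sqrt(2)*z/2) + C3*airybi(-sqrt(2)*z/2), z)


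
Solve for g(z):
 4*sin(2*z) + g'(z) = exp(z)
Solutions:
 g(z) = C1 + exp(z) + 2*cos(2*z)


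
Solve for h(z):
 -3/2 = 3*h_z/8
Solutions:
 h(z) = C1 - 4*z


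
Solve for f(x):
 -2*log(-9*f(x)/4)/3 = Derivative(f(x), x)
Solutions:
 3*Integral(1/(log(-_y) - 2*log(2) + 2*log(3)), (_y, f(x)))/2 = C1 - x


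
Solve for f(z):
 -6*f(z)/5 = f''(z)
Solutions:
 f(z) = C1*sin(sqrt(30)*z/5) + C2*cos(sqrt(30)*z/5)


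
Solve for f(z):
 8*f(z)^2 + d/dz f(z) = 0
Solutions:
 f(z) = 1/(C1 + 8*z)


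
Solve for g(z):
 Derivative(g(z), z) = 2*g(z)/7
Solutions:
 g(z) = C1*exp(2*z/7)


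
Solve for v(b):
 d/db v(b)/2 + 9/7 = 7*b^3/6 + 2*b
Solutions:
 v(b) = C1 + 7*b^4/12 + 2*b^2 - 18*b/7


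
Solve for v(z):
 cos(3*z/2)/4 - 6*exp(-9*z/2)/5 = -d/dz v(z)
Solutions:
 v(z) = C1 - sin(3*z/2)/6 - 4*exp(-9*z/2)/15


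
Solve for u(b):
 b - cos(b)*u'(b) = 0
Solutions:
 u(b) = C1 + Integral(b/cos(b), b)


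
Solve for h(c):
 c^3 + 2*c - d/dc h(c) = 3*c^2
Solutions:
 h(c) = C1 + c^4/4 - c^3 + c^2


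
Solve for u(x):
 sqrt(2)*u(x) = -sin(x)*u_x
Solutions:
 u(x) = C1*(cos(x) + 1)^(sqrt(2)/2)/(cos(x) - 1)^(sqrt(2)/2)


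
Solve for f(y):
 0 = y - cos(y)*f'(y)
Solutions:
 f(y) = C1 + Integral(y/cos(y), y)


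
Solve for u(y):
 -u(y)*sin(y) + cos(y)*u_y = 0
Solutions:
 u(y) = C1/cos(y)


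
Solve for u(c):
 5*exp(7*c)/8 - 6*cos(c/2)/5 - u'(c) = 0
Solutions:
 u(c) = C1 + 5*exp(7*c)/56 - 12*sin(c/2)/5


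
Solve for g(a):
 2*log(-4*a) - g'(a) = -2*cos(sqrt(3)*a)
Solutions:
 g(a) = C1 + 2*a*log(-a) - 2*a + 4*a*log(2) + 2*sqrt(3)*sin(sqrt(3)*a)/3


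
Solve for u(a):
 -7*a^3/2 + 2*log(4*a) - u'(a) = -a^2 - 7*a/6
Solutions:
 u(a) = C1 - 7*a^4/8 + a^3/3 + 7*a^2/12 + 2*a*log(a) - 2*a + 4*a*log(2)


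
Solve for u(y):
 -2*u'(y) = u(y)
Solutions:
 u(y) = C1*exp(-y/2)


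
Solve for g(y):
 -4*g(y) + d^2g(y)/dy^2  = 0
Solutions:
 g(y) = C1*exp(-2*y) + C2*exp(2*y)


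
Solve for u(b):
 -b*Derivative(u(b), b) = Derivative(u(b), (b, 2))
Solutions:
 u(b) = C1 + C2*erf(sqrt(2)*b/2)


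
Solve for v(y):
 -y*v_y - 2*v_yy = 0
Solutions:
 v(y) = C1 + C2*erf(y/2)


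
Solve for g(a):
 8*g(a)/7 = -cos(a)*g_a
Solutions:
 g(a) = C1*(sin(a) - 1)^(4/7)/(sin(a) + 1)^(4/7)


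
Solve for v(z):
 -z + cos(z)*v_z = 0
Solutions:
 v(z) = C1 + Integral(z/cos(z), z)


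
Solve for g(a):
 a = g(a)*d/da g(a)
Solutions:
 g(a) = -sqrt(C1 + a^2)
 g(a) = sqrt(C1 + a^2)


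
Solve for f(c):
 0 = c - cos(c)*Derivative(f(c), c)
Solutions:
 f(c) = C1 + Integral(c/cos(c), c)


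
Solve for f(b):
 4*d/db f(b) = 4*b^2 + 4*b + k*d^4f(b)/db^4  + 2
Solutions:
 f(b) = C1 + C2*exp(2^(2/3)*b*(1/k)^(1/3)) + C3*exp(2^(2/3)*b*(-1 + sqrt(3)*I)*(1/k)^(1/3)/2) + C4*exp(-2^(2/3)*b*(1 + sqrt(3)*I)*(1/k)^(1/3)/2) + b^3/3 + b^2/2 + b/2


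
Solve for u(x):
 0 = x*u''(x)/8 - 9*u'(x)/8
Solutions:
 u(x) = C1 + C2*x^10


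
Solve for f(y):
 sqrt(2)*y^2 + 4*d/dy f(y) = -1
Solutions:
 f(y) = C1 - sqrt(2)*y^3/12 - y/4


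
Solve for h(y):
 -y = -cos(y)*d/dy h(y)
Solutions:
 h(y) = C1 + Integral(y/cos(y), y)


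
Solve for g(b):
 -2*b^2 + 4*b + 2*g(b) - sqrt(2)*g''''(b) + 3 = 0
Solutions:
 g(b) = C1*exp(-2^(1/8)*b) + C2*exp(2^(1/8)*b) + C3*sin(2^(1/8)*b) + C4*cos(2^(1/8)*b) + b^2 - 2*b - 3/2


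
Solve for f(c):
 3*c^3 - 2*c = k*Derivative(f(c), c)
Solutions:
 f(c) = C1 + 3*c^4/(4*k) - c^2/k


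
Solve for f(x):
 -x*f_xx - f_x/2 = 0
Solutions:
 f(x) = C1 + C2*sqrt(x)


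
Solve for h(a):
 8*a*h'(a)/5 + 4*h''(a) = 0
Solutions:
 h(a) = C1 + C2*erf(sqrt(5)*a/5)


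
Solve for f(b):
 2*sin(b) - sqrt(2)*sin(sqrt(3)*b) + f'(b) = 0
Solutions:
 f(b) = C1 + 2*cos(b) - sqrt(6)*cos(sqrt(3)*b)/3


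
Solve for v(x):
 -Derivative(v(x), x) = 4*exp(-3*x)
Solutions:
 v(x) = C1 + 4*exp(-3*x)/3


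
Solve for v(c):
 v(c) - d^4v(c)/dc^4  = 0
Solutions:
 v(c) = C1*exp(-c) + C2*exp(c) + C3*sin(c) + C4*cos(c)


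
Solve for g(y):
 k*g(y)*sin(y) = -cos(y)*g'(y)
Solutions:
 g(y) = C1*exp(k*log(cos(y)))


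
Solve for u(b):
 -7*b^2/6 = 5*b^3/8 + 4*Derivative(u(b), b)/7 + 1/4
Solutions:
 u(b) = C1 - 35*b^4/128 - 49*b^3/72 - 7*b/16


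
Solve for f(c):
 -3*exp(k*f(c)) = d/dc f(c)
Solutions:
 f(c) = Piecewise((log(1/(C1*k + 3*c*k))/k, Ne(k, 0)), (nan, True))
 f(c) = Piecewise((C1 - 3*c, Eq(k, 0)), (nan, True))


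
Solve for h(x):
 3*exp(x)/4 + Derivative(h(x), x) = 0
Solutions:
 h(x) = C1 - 3*exp(x)/4


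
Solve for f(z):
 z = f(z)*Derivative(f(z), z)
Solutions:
 f(z) = -sqrt(C1 + z^2)
 f(z) = sqrt(C1 + z^2)


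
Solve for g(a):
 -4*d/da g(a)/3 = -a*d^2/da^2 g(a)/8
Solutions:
 g(a) = C1 + C2*a^(35/3)


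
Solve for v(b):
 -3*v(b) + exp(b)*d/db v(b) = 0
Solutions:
 v(b) = C1*exp(-3*exp(-b))


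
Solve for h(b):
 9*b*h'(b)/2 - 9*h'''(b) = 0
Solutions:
 h(b) = C1 + Integral(C2*airyai(2^(2/3)*b/2) + C3*airybi(2^(2/3)*b/2), b)


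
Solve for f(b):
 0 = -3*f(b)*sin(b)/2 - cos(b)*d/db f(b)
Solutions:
 f(b) = C1*cos(b)^(3/2)


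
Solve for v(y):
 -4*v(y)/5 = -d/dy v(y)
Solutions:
 v(y) = C1*exp(4*y/5)


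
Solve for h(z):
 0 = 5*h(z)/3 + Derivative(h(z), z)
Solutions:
 h(z) = C1*exp(-5*z/3)


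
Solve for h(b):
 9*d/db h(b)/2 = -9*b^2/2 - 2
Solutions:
 h(b) = C1 - b^3/3 - 4*b/9


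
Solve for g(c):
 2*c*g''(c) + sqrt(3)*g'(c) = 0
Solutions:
 g(c) = C1 + C2*c^(1 - sqrt(3)/2)


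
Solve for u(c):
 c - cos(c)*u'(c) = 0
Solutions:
 u(c) = C1 + Integral(c/cos(c), c)


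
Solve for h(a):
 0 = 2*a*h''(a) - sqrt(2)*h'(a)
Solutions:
 h(a) = C1 + C2*a^(sqrt(2)/2 + 1)


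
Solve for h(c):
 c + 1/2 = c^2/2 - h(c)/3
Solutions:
 h(c) = 3*c^2/2 - 3*c - 3/2


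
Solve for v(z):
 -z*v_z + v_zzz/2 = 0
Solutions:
 v(z) = C1 + Integral(C2*airyai(2^(1/3)*z) + C3*airybi(2^(1/3)*z), z)


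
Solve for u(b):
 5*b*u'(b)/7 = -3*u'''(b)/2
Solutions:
 u(b) = C1 + Integral(C2*airyai(-10^(1/3)*21^(2/3)*b/21) + C3*airybi(-10^(1/3)*21^(2/3)*b/21), b)


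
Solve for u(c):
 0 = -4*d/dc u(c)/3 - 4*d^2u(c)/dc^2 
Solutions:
 u(c) = C1 + C2*exp(-c/3)


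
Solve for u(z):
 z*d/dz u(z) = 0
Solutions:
 u(z) = C1


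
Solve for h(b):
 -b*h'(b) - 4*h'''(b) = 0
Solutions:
 h(b) = C1 + Integral(C2*airyai(-2^(1/3)*b/2) + C3*airybi(-2^(1/3)*b/2), b)


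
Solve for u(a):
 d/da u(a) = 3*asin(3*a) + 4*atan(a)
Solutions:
 u(a) = C1 + 3*a*asin(3*a) + 4*a*atan(a) + sqrt(1 - 9*a^2) - 2*log(a^2 + 1)


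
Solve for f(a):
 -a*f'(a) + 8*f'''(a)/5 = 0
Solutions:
 f(a) = C1 + Integral(C2*airyai(5^(1/3)*a/2) + C3*airybi(5^(1/3)*a/2), a)


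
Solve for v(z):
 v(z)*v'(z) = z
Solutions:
 v(z) = -sqrt(C1 + z^2)
 v(z) = sqrt(C1 + z^2)


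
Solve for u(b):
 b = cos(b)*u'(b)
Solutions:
 u(b) = C1 + Integral(b/cos(b), b)


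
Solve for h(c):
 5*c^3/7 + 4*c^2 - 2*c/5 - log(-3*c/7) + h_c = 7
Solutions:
 h(c) = C1 - 5*c^4/28 - 4*c^3/3 + c^2/5 + c*log(-c) + c*(-log(7) + log(3) + 6)


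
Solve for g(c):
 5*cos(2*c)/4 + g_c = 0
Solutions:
 g(c) = C1 - 5*sin(2*c)/8


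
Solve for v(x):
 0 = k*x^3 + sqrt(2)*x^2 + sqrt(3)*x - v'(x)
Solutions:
 v(x) = C1 + k*x^4/4 + sqrt(2)*x^3/3 + sqrt(3)*x^2/2


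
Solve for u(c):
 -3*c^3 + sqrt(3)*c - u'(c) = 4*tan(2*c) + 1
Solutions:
 u(c) = C1 - 3*c^4/4 + sqrt(3)*c^2/2 - c + 2*log(cos(2*c))


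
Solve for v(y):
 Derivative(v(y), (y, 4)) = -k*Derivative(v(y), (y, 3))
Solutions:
 v(y) = C1 + C2*y + C3*y^2 + C4*exp(-k*y)


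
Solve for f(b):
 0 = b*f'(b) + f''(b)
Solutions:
 f(b) = C1 + C2*erf(sqrt(2)*b/2)


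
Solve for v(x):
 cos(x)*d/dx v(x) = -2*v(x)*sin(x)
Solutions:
 v(x) = C1*cos(x)^2


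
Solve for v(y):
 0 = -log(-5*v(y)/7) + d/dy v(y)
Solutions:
 -Integral(1/(log(-_y) - log(7) + log(5)), (_y, v(y))) = C1 - y


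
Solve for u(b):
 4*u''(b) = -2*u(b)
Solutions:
 u(b) = C1*sin(sqrt(2)*b/2) + C2*cos(sqrt(2)*b/2)


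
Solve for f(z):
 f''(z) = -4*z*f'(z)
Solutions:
 f(z) = C1 + C2*erf(sqrt(2)*z)


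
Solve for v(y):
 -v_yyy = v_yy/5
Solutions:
 v(y) = C1 + C2*y + C3*exp(-y/5)


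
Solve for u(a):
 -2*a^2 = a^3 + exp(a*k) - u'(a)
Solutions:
 u(a) = C1 + a^4/4 + 2*a^3/3 + exp(a*k)/k


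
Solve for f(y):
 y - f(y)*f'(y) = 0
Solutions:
 f(y) = -sqrt(C1 + y^2)
 f(y) = sqrt(C1 + y^2)


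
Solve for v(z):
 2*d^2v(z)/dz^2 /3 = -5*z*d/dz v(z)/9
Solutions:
 v(z) = C1 + C2*erf(sqrt(15)*z/6)


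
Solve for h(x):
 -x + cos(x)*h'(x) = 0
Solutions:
 h(x) = C1 + Integral(x/cos(x), x)


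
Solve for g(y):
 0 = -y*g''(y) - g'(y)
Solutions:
 g(y) = C1 + C2*log(y)


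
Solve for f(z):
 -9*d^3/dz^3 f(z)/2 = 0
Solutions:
 f(z) = C1 + C2*z + C3*z^2


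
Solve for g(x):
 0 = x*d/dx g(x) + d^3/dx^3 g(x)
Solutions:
 g(x) = C1 + Integral(C2*airyai(-x) + C3*airybi(-x), x)


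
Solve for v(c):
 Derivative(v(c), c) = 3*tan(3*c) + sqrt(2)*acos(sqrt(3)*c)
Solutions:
 v(c) = C1 + sqrt(2)*(c*acos(sqrt(3)*c) - sqrt(3)*sqrt(1 - 3*c^2)/3) - log(cos(3*c))


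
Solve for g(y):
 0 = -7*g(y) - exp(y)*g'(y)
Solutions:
 g(y) = C1*exp(7*exp(-y))


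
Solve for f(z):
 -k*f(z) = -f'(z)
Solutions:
 f(z) = C1*exp(k*z)


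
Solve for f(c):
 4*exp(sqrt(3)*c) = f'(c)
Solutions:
 f(c) = C1 + 4*sqrt(3)*exp(sqrt(3)*c)/3


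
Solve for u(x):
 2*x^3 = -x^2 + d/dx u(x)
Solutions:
 u(x) = C1 + x^4/2 + x^3/3


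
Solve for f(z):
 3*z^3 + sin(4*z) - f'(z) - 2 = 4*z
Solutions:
 f(z) = C1 + 3*z^4/4 - 2*z^2 - 2*z - cos(4*z)/4


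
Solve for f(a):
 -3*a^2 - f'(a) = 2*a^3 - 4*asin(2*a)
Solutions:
 f(a) = C1 - a^4/2 - a^3 + 4*a*asin(2*a) + 2*sqrt(1 - 4*a^2)


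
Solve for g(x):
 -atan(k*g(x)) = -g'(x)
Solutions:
 Integral(1/atan(_y*k), (_y, g(x))) = C1 + x


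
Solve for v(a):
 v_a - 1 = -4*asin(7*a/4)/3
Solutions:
 v(a) = C1 - 4*a*asin(7*a/4)/3 + a - 4*sqrt(16 - 49*a^2)/21


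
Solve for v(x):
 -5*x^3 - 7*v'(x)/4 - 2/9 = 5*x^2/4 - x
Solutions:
 v(x) = C1 - 5*x^4/7 - 5*x^3/21 + 2*x^2/7 - 8*x/63


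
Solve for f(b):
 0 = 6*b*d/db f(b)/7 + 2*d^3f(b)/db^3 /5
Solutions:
 f(b) = C1 + Integral(C2*airyai(-15^(1/3)*7^(2/3)*b/7) + C3*airybi(-15^(1/3)*7^(2/3)*b/7), b)


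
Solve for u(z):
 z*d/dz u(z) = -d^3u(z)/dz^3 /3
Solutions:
 u(z) = C1 + Integral(C2*airyai(-3^(1/3)*z) + C3*airybi(-3^(1/3)*z), z)


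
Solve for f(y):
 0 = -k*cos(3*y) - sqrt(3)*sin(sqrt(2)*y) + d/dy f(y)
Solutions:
 f(y) = C1 + k*sin(3*y)/3 - sqrt(6)*cos(sqrt(2)*y)/2


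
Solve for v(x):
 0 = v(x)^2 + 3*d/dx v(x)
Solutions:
 v(x) = 3/(C1 + x)


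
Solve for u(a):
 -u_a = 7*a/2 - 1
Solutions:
 u(a) = C1 - 7*a^2/4 + a


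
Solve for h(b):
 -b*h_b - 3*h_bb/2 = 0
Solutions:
 h(b) = C1 + C2*erf(sqrt(3)*b/3)


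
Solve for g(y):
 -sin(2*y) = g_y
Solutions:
 g(y) = C1 + cos(2*y)/2


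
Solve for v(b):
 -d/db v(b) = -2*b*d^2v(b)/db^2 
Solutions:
 v(b) = C1 + C2*b^(3/2)


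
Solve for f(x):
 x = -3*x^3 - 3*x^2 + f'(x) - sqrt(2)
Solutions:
 f(x) = C1 + 3*x^4/4 + x^3 + x^2/2 + sqrt(2)*x


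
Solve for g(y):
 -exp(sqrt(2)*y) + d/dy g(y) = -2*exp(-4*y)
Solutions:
 g(y) = C1 + sqrt(2)*exp(sqrt(2)*y)/2 + exp(-4*y)/2


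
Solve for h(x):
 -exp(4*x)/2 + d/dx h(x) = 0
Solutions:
 h(x) = C1 + exp(4*x)/8


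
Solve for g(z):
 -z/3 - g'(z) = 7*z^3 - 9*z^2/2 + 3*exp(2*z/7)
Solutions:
 g(z) = C1 - 7*z^4/4 + 3*z^3/2 - z^2/6 - 21*exp(2*z/7)/2


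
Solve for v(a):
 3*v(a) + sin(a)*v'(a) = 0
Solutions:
 v(a) = C1*(cos(a) + 1)^(3/2)/(cos(a) - 1)^(3/2)


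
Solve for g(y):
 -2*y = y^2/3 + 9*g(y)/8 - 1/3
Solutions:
 g(y) = -8*y^2/27 - 16*y/9 + 8/27


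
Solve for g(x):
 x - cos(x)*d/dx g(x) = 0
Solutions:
 g(x) = C1 + Integral(x/cos(x), x)


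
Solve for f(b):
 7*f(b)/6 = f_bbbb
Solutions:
 f(b) = C1*exp(-6^(3/4)*7^(1/4)*b/6) + C2*exp(6^(3/4)*7^(1/4)*b/6) + C3*sin(6^(3/4)*7^(1/4)*b/6) + C4*cos(6^(3/4)*7^(1/4)*b/6)


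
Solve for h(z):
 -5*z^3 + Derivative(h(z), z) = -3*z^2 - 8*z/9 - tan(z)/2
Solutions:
 h(z) = C1 + 5*z^4/4 - z^3 - 4*z^2/9 + log(cos(z))/2


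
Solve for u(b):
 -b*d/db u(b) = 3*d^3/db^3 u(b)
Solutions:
 u(b) = C1 + Integral(C2*airyai(-3^(2/3)*b/3) + C3*airybi(-3^(2/3)*b/3), b)


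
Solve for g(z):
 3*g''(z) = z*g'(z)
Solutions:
 g(z) = C1 + C2*erfi(sqrt(6)*z/6)


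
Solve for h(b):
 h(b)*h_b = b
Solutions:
 h(b) = -sqrt(C1 + b^2)
 h(b) = sqrt(C1 + b^2)


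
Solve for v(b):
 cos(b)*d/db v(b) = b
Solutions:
 v(b) = C1 + Integral(b/cos(b), b)


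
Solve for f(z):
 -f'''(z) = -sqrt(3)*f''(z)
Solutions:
 f(z) = C1 + C2*z + C3*exp(sqrt(3)*z)


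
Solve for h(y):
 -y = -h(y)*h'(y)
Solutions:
 h(y) = -sqrt(C1 + y^2)
 h(y) = sqrt(C1 + y^2)


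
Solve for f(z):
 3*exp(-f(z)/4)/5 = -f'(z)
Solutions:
 f(z) = 4*log(C1 - 3*z/20)


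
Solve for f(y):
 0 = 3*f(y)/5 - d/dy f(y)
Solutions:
 f(y) = C1*exp(3*y/5)


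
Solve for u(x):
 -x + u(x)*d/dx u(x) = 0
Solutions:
 u(x) = -sqrt(C1 + x^2)
 u(x) = sqrt(C1 + x^2)


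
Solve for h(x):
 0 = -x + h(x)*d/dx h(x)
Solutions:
 h(x) = -sqrt(C1 + x^2)
 h(x) = sqrt(C1 + x^2)


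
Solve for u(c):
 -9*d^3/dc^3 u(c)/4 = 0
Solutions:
 u(c) = C1 + C2*c + C3*c^2


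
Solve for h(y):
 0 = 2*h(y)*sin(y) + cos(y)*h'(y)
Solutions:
 h(y) = C1*cos(y)^2


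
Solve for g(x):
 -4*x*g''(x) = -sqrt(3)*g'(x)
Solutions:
 g(x) = C1 + C2*x^(sqrt(3)/4 + 1)


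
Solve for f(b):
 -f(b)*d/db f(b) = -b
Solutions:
 f(b) = -sqrt(C1 + b^2)
 f(b) = sqrt(C1 + b^2)


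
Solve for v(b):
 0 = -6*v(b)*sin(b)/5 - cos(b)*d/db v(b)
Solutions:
 v(b) = C1*cos(b)^(6/5)


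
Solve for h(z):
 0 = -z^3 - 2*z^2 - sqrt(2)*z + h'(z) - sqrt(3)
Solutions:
 h(z) = C1 + z^4/4 + 2*z^3/3 + sqrt(2)*z^2/2 + sqrt(3)*z


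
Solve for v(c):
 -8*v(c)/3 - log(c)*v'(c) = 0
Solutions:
 v(c) = C1*exp(-8*li(c)/3)


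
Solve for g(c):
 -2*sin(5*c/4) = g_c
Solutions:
 g(c) = C1 + 8*cos(5*c/4)/5


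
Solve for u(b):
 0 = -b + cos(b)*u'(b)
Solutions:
 u(b) = C1 + Integral(b/cos(b), b)


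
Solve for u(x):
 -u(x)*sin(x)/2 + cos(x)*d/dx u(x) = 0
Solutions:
 u(x) = C1/sqrt(cos(x))


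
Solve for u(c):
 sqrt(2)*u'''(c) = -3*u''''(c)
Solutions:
 u(c) = C1 + C2*c + C3*c^2 + C4*exp(-sqrt(2)*c/3)


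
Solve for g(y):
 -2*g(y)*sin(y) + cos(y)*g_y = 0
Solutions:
 g(y) = C1/cos(y)^2


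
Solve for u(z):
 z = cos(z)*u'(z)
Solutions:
 u(z) = C1 + Integral(z/cos(z), z)


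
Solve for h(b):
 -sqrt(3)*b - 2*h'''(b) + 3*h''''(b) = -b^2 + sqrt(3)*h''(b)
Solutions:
 h(b) = C1 + C2*b + C3*exp(b*(1 - sqrt(1 + 3*sqrt(3)))/3) + C4*exp(b*(1 + sqrt(1 + 3*sqrt(3)))/3) + sqrt(3)*b^4/36 - 7*b^3/18 + b^2*(1 + 7*sqrt(3)/9)


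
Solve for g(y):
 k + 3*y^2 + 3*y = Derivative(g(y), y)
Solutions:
 g(y) = C1 + k*y + y^3 + 3*y^2/2


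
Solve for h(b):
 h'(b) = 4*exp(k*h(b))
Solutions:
 h(b) = Piecewise((log(-1/(C1*k + 4*b*k))/k, Ne(k, 0)), (nan, True))
 h(b) = Piecewise((C1 + 4*b, Eq(k, 0)), (nan, True))


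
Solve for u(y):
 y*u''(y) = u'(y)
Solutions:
 u(y) = C1 + C2*y^2


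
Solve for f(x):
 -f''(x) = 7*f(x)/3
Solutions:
 f(x) = C1*sin(sqrt(21)*x/3) + C2*cos(sqrt(21)*x/3)


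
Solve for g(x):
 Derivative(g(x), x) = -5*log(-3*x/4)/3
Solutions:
 g(x) = C1 - 5*x*log(-x)/3 + 5*x*(-log(3) + 1 + 2*log(2))/3


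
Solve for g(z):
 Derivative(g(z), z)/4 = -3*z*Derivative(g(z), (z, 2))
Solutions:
 g(z) = C1 + C2*z^(11/12)


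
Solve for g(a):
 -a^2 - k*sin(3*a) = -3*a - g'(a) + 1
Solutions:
 g(a) = C1 + a^3/3 - 3*a^2/2 + a - k*cos(3*a)/3


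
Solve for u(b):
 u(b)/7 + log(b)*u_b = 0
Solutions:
 u(b) = C1*exp(-li(b)/7)


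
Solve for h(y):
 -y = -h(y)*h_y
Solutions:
 h(y) = -sqrt(C1 + y^2)
 h(y) = sqrt(C1 + y^2)


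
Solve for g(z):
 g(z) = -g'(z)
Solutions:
 g(z) = C1*exp(-z)


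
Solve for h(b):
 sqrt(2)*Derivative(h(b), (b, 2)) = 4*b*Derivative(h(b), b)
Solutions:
 h(b) = C1 + C2*erfi(2^(1/4)*b)


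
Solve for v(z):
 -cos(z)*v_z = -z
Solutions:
 v(z) = C1 + Integral(z/cos(z), z)


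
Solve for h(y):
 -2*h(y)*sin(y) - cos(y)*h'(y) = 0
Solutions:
 h(y) = C1*cos(y)^2


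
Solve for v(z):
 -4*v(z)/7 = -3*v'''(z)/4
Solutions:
 v(z) = C3*exp(2*2^(1/3)*21^(2/3)*z/21) + (C1*sin(2^(1/3)*3^(1/6)*7^(2/3)*z/7) + C2*cos(2^(1/3)*3^(1/6)*7^(2/3)*z/7))*exp(-2^(1/3)*21^(2/3)*z/21)


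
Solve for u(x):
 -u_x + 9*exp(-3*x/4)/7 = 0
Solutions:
 u(x) = C1 - 12*exp(-3*x/4)/7


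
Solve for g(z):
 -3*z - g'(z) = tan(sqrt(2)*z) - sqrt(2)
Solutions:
 g(z) = C1 - 3*z^2/2 + sqrt(2)*z + sqrt(2)*log(cos(sqrt(2)*z))/2


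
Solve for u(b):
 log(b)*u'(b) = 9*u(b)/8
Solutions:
 u(b) = C1*exp(9*li(b)/8)


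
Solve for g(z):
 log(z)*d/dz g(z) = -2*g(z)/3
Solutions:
 g(z) = C1*exp(-2*li(z)/3)


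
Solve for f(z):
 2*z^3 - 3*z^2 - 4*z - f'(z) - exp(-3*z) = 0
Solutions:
 f(z) = C1 + z^4/2 - z^3 - 2*z^2 + exp(-3*z)/3


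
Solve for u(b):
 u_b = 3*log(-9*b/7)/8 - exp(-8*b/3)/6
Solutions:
 u(b) = C1 + 3*b*log(-b)/8 + 3*b*(-log(7) - 1 + 2*log(3))/8 + exp(-8*b/3)/16


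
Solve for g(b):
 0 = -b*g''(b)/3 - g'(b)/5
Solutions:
 g(b) = C1 + C2*b^(2/5)


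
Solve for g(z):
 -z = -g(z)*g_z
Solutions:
 g(z) = -sqrt(C1 + z^2)
 g(z) = sqrt(C1 + z^2)


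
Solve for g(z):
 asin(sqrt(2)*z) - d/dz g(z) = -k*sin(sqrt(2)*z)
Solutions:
 g(z) = C1 - sqrt(2)*k*cos(sqrt(2)*z)/2 + z*asin(sqrt(2)*z) + sqrt(2)*sqrt(1 - 2*z^2)/2


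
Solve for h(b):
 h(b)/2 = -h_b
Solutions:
 h(b) = C1*exp(-b/2)


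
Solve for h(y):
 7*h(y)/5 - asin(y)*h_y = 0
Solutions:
 h(y) = C1*exp(7*Integral(1/asin(y), y)/5)


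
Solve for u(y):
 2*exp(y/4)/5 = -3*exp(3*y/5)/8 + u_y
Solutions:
 u(y) = C1 + 5*exp(3*y/5)/8 + 8*exp(y/4)/5


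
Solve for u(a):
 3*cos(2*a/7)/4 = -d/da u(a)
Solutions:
 u(a) = C1 - 21*sin(2*a/7)/8


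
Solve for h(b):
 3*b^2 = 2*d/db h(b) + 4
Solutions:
 h(b) = C1 + b^3/2 - 2*b


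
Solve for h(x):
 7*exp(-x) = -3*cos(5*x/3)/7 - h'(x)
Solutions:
 h(x) = C1 - 9*sin(5*x/3)/35 + 7*exp(-x)


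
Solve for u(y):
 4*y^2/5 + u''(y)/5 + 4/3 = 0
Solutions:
 u(y) = C1 + C2*y - y^4/3 - 10*y^2/3


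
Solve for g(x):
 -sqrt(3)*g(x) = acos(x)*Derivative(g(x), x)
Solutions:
 g(x) = C1*exp(-sqrt(3)*Integral(1/acos(x), x))


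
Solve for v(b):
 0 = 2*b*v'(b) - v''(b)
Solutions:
 v(b) = C1 + C2*erfi(b)


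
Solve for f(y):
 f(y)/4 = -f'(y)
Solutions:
 f(y) = C1*exp(-y/4)


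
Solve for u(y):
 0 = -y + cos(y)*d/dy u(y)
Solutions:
 u(y) = C1 + Integral(y/cos(y), y)


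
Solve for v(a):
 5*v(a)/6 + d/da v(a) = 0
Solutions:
 v(a) = C1*exp(-5*a/6)


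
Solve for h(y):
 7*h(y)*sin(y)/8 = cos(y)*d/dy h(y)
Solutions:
 h(y) = C1/cos(y)^(7/8)


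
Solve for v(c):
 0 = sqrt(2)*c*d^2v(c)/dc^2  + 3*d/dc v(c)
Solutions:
 v(c) = C1 + C2*c^(1 - 3*sqrt(2)/2)


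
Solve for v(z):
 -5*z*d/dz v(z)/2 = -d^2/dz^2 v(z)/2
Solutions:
 v(z) = C1 + C2*erfi(sqrt(10)*z/2)


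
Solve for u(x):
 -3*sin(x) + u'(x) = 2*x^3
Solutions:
 u(x) = C1 + x^4/2 - 3*cos(x)


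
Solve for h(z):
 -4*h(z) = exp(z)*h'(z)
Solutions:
 h(z) = C1*exp(4*exp(-z))


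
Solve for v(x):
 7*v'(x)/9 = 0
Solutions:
 v(x) = C1


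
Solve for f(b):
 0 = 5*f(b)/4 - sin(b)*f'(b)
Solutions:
 f(b) = C1*(cos(b) - 1)^(5/8)/(cos(b) + 1)^(5/8)


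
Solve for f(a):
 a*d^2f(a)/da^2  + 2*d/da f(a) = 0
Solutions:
 f(a) = C1 + C2/a


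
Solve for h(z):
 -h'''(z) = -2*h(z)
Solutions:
 h(z) = C3*exp(2^(1/3)*z) + (C1*sin(2^(1/3)*sqrt(3)*z/2) + C2*cos(2^(1/3)*sqrt(3)*z/2))*exp(-2^(1/3)*z/2)


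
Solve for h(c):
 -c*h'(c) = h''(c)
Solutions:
 h(c) = C1 + C2*erf(sqrt(2)*c/2)


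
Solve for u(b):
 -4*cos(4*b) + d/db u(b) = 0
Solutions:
 u(b) = C1 + sin(4*b)


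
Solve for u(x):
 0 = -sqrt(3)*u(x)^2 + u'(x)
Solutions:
 u(x) = -1/(C1 + sqrt(3)*x)


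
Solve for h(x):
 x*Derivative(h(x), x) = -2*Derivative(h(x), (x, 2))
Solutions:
 h(x) = C1 + C2*erf(x/2)


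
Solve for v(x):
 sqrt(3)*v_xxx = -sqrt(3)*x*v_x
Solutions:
 v(x) = C1 + Integral(C2*airyai(-x) + C3*airybi(-x), x)


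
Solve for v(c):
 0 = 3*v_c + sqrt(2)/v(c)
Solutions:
 v(c) = -sqrt(C1 - 6*sqrt(2)*c)/3
 v(c) = sqrt(C1 - 6*sqrt(2)*c)/3


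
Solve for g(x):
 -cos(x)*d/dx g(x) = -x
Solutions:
 g(x) = C1 + Integral(x/cos(x), x)


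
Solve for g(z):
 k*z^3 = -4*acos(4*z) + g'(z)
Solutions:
 g(z) = C1 + k*z^4/4 + 4*z*acos(4*z) - sqrt(1 - 16*z^2)


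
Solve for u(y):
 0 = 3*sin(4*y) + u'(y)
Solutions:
 u(y) = C1 + 3*cos(4*y)/4


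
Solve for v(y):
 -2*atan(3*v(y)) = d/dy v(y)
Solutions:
 Integral(1/atan(3*_y), (_y, v(y))) = C1 - 2*y


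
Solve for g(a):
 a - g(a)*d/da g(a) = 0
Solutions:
 g(a) = -sqrt(C1 + a^2)
 g(a) = sqrt(C1 + a^2)


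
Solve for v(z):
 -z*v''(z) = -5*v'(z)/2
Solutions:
 v(z) = C1 + C2*z^(7/2)


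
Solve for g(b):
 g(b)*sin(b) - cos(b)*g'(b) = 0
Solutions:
 g(b) = C1/cos(b)


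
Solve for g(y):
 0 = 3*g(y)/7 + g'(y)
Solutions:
 g(y) = C1*exp(-3*y/7)


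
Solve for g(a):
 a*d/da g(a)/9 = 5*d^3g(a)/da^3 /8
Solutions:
 g(a) = C1 + Integral(C2*airyai(2*75^(1/3)*a/15) + C3*airybi(2*75^(1/3)*a/15), a)


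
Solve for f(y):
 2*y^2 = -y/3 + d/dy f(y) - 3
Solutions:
 f(y) = C1 + 2*y^3/3 + y^2/6 + 3*y


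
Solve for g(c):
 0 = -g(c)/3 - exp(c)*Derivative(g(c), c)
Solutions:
 g(c) = C1*exp(exp(-c)/3)


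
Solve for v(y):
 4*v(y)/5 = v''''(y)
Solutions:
 v(y) = C1*exp(-sqrt(2)*5^(3/4)*y/5) + C2*exp(sqrt(2)*5^(3/4)*y/5) + C3*sin(sqrt(2)*5^(3/4)*y/5) + C4*cos(sqrt(2)*5^(3/4)*y/5)


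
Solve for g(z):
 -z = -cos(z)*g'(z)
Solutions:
 g(z) = C1 + Integral(z/cos(z), z)


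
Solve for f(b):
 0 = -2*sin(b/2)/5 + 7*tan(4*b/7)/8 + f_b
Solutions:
 f(b) = C1 + 49*log(cos(4*b/7))/32 - 4*cos(b/2)/5


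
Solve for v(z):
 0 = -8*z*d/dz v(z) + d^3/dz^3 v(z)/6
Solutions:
 v(z) = C1 + Integral(C2*airyai(2*6^(1/3)*z) + C3*airybi(2*6^(1/3)*z), z)


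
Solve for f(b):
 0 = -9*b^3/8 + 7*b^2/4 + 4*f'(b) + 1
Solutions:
 f(b) = C1 + 9*b^4/128 - 7*b^3/48 - b/4


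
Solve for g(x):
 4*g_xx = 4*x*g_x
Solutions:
 g(x) = C1 + C2*erfi(sqrt(2)*x/2)


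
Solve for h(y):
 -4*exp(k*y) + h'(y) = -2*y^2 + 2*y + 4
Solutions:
 h(y) = C1 - 2*y^3/3 + y^2 + 4*y + 4*exp(k*y)/k


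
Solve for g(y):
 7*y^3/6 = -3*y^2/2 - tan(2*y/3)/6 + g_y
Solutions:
 g(y) = C1 + 7*y^4/24 + y^3/2 - log(cos(2*y/3))/4


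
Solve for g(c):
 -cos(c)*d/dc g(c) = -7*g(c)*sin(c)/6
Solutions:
 g(c) = C1/cos(c)^(7/6)


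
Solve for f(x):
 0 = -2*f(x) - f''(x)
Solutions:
 f(x) = C1*sin(sqrt(2)*x) + C2*cos(sqrt(2)*x)


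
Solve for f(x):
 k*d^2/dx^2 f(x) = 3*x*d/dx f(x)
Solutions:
 f(x) = C1 + C2*erf(sqrt(6)*x*sqrt(-1/k)/2)/sqrt(-1/k)


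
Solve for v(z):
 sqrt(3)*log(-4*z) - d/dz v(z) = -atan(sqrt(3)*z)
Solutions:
 v(z) = C1 + sqrt(3)*z*(log(-z) - 1) + z*atan(sqrt(3)*z) + 2*sqrt(3)*z*log(2) - sqrt(3)*log(3*z^2 + 1)/6


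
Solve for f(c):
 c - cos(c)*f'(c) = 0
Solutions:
 f(c) = C1 + Integral(c/cos(c), c)


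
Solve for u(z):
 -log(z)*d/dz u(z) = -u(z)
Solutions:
 u(z) = C1*exp(li(z))


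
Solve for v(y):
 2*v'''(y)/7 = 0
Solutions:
 v(y) = C1 + C2*y + C3*y^2


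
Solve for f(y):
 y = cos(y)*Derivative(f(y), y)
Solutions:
 f(y) = C1 + Integral(y/cos(y), y)


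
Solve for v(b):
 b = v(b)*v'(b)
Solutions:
 v(b) = -sqrt(C1 + b^2)
 v(b) = sqrt(C1 + b^2)


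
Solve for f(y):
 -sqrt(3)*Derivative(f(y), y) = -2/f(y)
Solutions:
 f(y) = -sqrt(C1 + 12*sqrt(3)*y)/3
 f(y) = sqrt(C1 + 12*sqrt(3)*y)/3


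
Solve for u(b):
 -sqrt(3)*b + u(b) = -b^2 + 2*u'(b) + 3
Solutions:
 u(b) = C1*exp(b/2) - b^2 - 4*b + sqrt(3)*b - 5 + 2*sqrt(3)


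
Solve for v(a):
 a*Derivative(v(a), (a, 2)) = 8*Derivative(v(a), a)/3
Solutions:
 v(a) = C1 + C2*a^(11/3)


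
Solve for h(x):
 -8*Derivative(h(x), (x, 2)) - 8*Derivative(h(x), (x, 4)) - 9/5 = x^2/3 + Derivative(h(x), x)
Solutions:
 h(x) = C1 + C2*exp(6^(1/3)*x*(-8*3^(1/3)/(9 + sqrt(849))^(1/3) + 2^(1/3)*(9 + sqrt(849))^(1/3))/24)*sin(2^(1/3)*3^(1/6)*x*((9 + sqrt(849))^(-1/3) + 2^(1/3)*3^(2/3)*(9 + sqrt(849))^(1/3)/24)) + C3*exp(6^(1/3)*x*(-8*3^(1/3)/(9 + sqrt(849))^(1/3) + 2^(1/3)*(9 + sqrt(849))^(1/3))/24)*cos(2^(1/3)*3^(1/6)*x*((9 + sqrt(849))^(-1/3) + 2^(1/3)*3^(2/3)*(9 + sqrt(849))^(1/3)/24)) + C4*exp(-6^(1/3)*x*(-8*3^(1/3)/(9 + sqrt(849))^(1/3) + 2^(1/3)*(9 + sqrt(849))^(1/3))/12) - x^3/9 + 8*x^2/3 - 667*x/15


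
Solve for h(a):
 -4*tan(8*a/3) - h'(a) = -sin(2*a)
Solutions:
 h(a) = C1 + 3*log(cos(8*a/3))/2 - cos(2*a)/2


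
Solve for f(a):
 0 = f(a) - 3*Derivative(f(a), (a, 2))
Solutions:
 f(a) = C1*exp(-sqrt(3)*a/3) + C2*exp(sqrt(3)*a/3)


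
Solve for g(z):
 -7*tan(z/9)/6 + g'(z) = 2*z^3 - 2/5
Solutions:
 g(z) = C1 + z^4/2 - 2*z/5 - 21*log(cos(z/9))/2


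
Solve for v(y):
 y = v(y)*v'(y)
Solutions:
 v(y) = -sqrt(C1 + y^2)
 v(y) = sqrt(C1 + y^2)


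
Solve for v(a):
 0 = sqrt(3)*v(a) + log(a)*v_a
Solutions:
 v(a) = C1*exp(-sqrt(3)*li(a))


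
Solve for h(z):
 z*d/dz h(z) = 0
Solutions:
 h(z) = C1


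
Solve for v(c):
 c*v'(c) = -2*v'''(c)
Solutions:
 v(c) = C1 + Integral(C2*airyai(-2^(2/3)*c/2) + C3*airybi(-2^(2/3)*c/2), c)


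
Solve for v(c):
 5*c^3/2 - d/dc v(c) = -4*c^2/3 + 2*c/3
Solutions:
 v(c) = C1 + 5*c^4/8 + 4*c^3/9 - c^2/3


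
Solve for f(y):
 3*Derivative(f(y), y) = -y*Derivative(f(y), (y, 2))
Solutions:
 f(y) = C1 + C2/y^2


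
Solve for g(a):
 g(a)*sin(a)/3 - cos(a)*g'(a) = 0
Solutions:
 g(a) = C1/cos(a)^(1/3)


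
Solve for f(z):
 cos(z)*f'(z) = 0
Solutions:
 f(z) = C1


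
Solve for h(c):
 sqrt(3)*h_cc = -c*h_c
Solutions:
 h(c) = C1 + C2*erf(sqrt(2)*3^(3/4)*c/6)


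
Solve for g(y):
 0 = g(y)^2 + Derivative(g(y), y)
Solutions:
 g(y) = 1/(C1 + y)


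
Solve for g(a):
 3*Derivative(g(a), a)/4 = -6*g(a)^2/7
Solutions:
 g(a) = 7/(C1 + 8*a)


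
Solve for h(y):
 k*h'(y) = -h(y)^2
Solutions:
 h(y) = k/(C1*k + y)


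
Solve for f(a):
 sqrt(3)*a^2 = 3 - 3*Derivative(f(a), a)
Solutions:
 f(a) = C1 - sqrt(3)*a^3/9 + a


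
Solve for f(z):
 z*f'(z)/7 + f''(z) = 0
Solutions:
 f(z) = C1 + C2*erf(sqrt(14)*z/14)


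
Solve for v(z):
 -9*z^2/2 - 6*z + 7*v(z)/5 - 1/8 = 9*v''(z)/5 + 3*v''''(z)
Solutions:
 v(z) = C1*exp(-sqrt(30)*z*sqrt(-9 + sqrt(501))/30) + C2*exp(sqrt(30)*z*sqrt(-9 + sqrt(501))/30) + C3*sin(sqrt(30)*z*sqrt(9 + sqrt(501))/30) + C4*cos(sqrt(30)*z*sqrt(9 + sqrt(501))/30) + 45*z^2/14 + 30*z/7 + 3275/392


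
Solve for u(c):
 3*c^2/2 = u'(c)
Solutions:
 u(c) = C1 + c^3/2


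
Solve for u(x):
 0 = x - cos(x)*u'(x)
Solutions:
 u(x) = C1 + Integral(x/cos(x), x)


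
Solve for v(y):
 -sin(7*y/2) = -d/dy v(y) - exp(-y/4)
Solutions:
 v(y) = C1 - 2*cos(7*y/2)/7 + 4*exp(-y/4)


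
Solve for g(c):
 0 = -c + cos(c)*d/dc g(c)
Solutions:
 g(c) = C1 + Integral(c/cos(c), c)


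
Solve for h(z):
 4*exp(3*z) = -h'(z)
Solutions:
 h(z) = C1 - 4*exp(3*z)/3


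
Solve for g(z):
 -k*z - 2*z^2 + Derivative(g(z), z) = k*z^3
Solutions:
 g(z) = C1 + k*z^4/4 + k*z^2/2 + 2*z^3/3


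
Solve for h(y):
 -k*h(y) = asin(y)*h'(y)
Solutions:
 h(y) = C1*exp(-k*Integral(1/asin(y), y))


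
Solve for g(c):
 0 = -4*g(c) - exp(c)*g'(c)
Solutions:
 g(c) = C1*exp(4*exp(-c))


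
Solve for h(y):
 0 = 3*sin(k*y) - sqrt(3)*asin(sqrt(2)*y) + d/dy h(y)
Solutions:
 h(y) = C1 + sqrt(3)*(y*asin(sqrt(2)*y) + sqrt(2)*sqrt(1 - 2*y^2)/2) - 3*Piecewise((-cos(k*y)/k, Ne(k, 0)), (0, True))


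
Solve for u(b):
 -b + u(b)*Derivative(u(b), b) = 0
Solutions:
 u(b) = -sqrt(C1 + b^2)
 u(b) = sqrt(C1 + b^2)


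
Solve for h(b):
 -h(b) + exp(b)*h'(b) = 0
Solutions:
 h(b) = C1*exp(-exp(-b))


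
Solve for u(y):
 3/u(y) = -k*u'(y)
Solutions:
 u(y) = -sqrt(C1 - 6*y/k)
 u(y) = sqrt(C1 - 6*y/k)


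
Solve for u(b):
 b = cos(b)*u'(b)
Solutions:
 u(b) = C1 + Integral(b/cos(b), b)


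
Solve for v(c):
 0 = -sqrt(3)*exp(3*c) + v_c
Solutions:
 v(c) = C1 + sqrt(3)*exp(3*c)/3


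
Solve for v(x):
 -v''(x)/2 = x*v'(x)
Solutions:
 v(x) = C1 + C2*erf(x)


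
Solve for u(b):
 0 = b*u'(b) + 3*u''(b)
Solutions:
 u(b) = C1 + C2*erf(sqrt(6)*b/6)


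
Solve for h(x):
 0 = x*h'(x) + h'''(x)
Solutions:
 h(x) = C1 + Integral(C2*airyai(-x) + C3*airybi(-x), x)


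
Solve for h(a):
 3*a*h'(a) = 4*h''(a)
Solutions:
 h(a) = C1 + C2*erfi(sqrt(6)*a/4)


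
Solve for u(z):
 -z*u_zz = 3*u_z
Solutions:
 u(z) = C1 + C2/z^2


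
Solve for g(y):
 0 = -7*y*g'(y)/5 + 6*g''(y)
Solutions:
 g(y) = C1 + C2*erfi(sqrt(105)*y/30)


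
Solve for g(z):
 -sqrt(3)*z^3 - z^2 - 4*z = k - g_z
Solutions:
 g(z) = C1 + k*z + sqrt(3)*z^4/4 + z^3/3 + 2*z^2


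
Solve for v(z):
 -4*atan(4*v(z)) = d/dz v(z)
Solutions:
 Integral(1/atan(4*_y), (_y, v(z))) = C1 - 4*z


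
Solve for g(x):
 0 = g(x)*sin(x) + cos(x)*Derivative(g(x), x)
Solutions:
 g(x) = C1*cos(x)


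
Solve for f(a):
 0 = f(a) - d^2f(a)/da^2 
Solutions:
 f(a) = C1*exp(-a) + C2*exp(a)


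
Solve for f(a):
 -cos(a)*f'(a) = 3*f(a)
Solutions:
 f(a) = C1*(sin(a) - 1)^(3/2)/(sin(a) + 1)^(3/2)


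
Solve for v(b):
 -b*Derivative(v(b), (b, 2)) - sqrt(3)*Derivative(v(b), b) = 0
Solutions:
 v(b) = C1 + C2*b^(1 - sqrt(3))


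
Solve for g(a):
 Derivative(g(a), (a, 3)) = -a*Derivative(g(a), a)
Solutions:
 g(a) = C1 + Integral(C2*airyai(-a) + C3*airybi(-a), a)


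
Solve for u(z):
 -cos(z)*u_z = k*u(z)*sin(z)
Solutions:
 u(z) = C1*exp(k*log(cos(z)))


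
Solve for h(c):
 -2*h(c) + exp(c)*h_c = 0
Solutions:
 h(c) = C1*exp(-2*exp(-c))


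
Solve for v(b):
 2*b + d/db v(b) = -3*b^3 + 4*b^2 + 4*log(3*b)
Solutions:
 v(b) = C1 - 3*b^4/4 + 4*b^3/3 - b^2 + 4*b*log(b) - 4*b + b*log(81)


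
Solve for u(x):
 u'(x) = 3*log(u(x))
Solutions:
 li(u(x)) = C1 + 3*x


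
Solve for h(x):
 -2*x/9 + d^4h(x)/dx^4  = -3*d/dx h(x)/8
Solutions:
 h(x) = C1 + C4*exp(-3^(1/3)*x/2) + 8*x^2/27 + (C2*sin(3^(5/6)*x/4) + C3*cos(3^(5/6)*x/4))*exp(3^(1/3)*x/4)


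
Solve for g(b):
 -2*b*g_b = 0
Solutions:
 g(b) = C1


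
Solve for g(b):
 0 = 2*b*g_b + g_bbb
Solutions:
 g(b) = C1 + Integral(C2*airyai(-2^(1/3)*b) + C3*airybi(-2^(1/3)*b), b)


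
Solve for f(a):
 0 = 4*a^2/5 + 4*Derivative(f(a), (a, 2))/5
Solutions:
 f(a) = C1 + C2*a - a^4/12


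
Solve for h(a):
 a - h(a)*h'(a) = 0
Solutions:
 h(a) = -sqrt(C1 + a^2)
 h(a) = sqrt(C1 + a^2)


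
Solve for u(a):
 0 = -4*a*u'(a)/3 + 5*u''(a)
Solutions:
 u(a) = C1 + C2*erfi(sqrt(30)*a/15)


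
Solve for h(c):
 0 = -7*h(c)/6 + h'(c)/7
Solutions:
 h(c) = C1*exp(49*c/6)


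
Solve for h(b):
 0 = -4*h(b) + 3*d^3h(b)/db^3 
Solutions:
 h(b) = C3*exp(6^(2/3)*b/3) + (C1*sin(2^(2/3)*3^(1/6)*b/2) + C2*cos(2^(2/3)*3^(1/6)*b/2))*exp(-6^(2/3)*b/6)


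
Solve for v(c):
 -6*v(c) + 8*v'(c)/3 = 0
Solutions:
 v(c) = C1*exp(9*c/4)


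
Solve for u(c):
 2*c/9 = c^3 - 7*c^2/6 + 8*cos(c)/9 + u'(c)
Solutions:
 u(c) = C1 - c^4/4 + 7*c^3/18 + c^2/9 - 8*sin(c)/9


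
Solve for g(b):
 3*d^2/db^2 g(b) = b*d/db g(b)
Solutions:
 g(b) = C1 + C2*erfi(sqrt(6)*b/6)


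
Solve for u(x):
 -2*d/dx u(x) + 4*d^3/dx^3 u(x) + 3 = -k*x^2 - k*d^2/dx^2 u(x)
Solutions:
 u(x) = C1 + C2*exp(x*(-k + sqrt(k^2 + 32))/8) + C3*exp(-x*(k + sqrt(k^2 + 32))/8) + k^3*x/4 + k^2*x^2/4 + k*x^3/6 + 2*k*x + 3*x/2


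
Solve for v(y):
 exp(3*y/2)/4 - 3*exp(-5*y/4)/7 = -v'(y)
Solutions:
 v(y) = C1 - exp(3*y/2)/6 - 12*exp(-5*y/4)/35


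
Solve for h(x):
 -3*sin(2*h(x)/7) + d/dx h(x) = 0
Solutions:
 -3*x + 7*log(cos(2*h(x)/7) - 1)/4 - 7*log(cos(2*h(x)/7) + 1)/4 = C1


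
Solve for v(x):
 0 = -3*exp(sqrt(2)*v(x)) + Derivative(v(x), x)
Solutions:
 v(x) = sqrt(2)*(2*log(-1/(C1 + 3*x)) - log(2))/4


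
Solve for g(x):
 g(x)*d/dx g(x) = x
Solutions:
 g(x) = -sqrt(C1 + x^2)
 g(x) = sqrt(C1 + x^2)
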